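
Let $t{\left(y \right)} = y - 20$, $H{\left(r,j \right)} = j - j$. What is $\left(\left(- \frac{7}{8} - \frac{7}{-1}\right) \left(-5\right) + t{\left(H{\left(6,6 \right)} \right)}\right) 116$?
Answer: $- \frac{11745}{2} \approx -5872.5$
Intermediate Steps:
$H{\left(r,j \right)} = 0$
$t{\left(y \right)} = -20 + y$
$\left(\left(- \frac{7}{8} - \frac{7}{-1}\right) \left(-5\right) + t{\left(H{\left(6,6 \right)} \right)}\right) 116 = \left(\left(- \frac{7}{8} - \frac{7}{-1}\right) \left(-5\right) + \left(-20 + 0\right)\right) 116 = \left(\left(\left(-7\right) \frac{1}{8} - -7\right) \left(-5\right) - 20\right) 116 = \left(\left(- \frac{7}{8} + 7\right) \left(-5\right) - 20\right) 116 = \left(\frac{49}{8} \left(-5\right) - 20\right) 116 = \left(- \frac{245}{8} - 20\right) 116 = \left(- \frac{405}{8}\right) 116 = - \frac{11745}{2}$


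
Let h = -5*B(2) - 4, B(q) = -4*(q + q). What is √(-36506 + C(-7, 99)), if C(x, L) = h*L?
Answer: I*√28982 ≈ 170.24*I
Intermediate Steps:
B(q) = -8*q
h = 76 (h = -(-40)*2 - 4 = -5*(-16) - 4 = 80 - 4 = 76)
C(x, L) = 76*L
√(-36506 + C(-7, 99)) = √(-36506 + 76*99) = √(-36506 + 7524) = √(-28982) = I*√28982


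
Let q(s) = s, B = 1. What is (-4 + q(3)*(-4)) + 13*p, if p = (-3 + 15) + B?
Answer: 153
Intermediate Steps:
p = 13 (p = (-3 + 15) + 1 = 12 + 1 = 13)
(-4 + q(3)*(-4)) + 13*p = (-4 + 3*(-4)) + 13*13 = (-4 - 12) + 169 = -16 + 169 = 153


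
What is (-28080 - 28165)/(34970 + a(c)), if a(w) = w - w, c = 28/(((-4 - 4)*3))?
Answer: -11249/6994 ≈ -1.6084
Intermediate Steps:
c = -7/6 (c = 28/((-8*3)) = 28/(-24) = 28*(-1/24) = -7/6 ≈ -1.1667)
a(w) = 0
(-28080 - 28165)/(34970 + a(c)) = (-28080 - 28165)/(34970 + 0) = -56245/34970 = -56245*1/34970 = -11249/6994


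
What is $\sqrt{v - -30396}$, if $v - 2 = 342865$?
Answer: $\sqrt{373263} \approx 610.95$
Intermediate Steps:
$v = 342867$ ($v = 2 + 342865 = 342867$)
$\sqrt{v - -30396} = \sqrt{342867 - -30396} = \sqrt{342867 + 30396} = \sqrt{373263}$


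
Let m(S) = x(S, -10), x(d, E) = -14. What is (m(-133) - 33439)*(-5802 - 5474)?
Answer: 377216028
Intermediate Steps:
m(S) = -14
(m(-133) - 33439)*(-5802 - 5474) = (-14 - 33439)*(-5802 - 5474) = -33453*(-11276) = 377216028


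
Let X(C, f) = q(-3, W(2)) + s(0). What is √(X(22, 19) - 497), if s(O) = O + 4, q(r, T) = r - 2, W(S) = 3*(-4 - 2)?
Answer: I*√498 ≈ 22.316*I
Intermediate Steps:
W(S) = -18 (W(S) = 3*(-6) = -18)
q(r, T) = -2 + r
s(O) = 4 + O
X(C, f) = -1 (X(C, f) = (-2 - 3) + (4 + 0) = -5 + 4 = -1)
√(X(22, 19) - 497) = √(-1 - 497) = √(-498) = I*√498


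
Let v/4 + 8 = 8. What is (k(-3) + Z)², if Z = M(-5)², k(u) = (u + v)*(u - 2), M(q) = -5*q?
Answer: 409600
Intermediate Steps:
v = 0 (v = -32 + 4*8 = -32 + 32 = 0)
k(u) = u*(-2 + u) (k(u) = (u + 0)*(u - 2) = u*(-2 + u))
Z = 625 (Z = (-5*(-5))² = 25² = 625)
(k(-3) + Z)² = (-3*(-2 - 3) + 625)² = (-3*(-5) + 625)² = (15 + 625)² = 640² = 409600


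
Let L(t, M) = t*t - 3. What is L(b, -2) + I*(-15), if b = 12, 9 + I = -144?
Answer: 2436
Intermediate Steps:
I = -153 (I = -9 - 144 = -153)
L(t, M) = -3 + t² (L(t, M) = t² - 3 = -3 + t²)
L(b, -2) + I*(-15) = (-3 + 12²) - 153*(-15) = (-3 + 144) + 2295 = 141 + 2295 = 2436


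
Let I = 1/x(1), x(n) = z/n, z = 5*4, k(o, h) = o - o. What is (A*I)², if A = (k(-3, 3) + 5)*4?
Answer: 1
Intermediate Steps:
k(o, h) = 0
z = 20
x(n) = 20/n
A = 20 (A = (0 + 5)*4 = 5*4 = 20)
I = 1/20 (I = 1/(20/1) = 1/(20*1) = 1/20 ≈ 0.050000)
(A*I)² = (20*(1/20))² = 1² = 1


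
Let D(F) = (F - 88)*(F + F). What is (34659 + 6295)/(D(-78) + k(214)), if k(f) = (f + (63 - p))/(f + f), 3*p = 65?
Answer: 26292468/16625615 ≈ 1.5814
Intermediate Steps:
p = 65/3 (p = (1/3)*65 = 65/3 ≈ 21.667)
k(f) = (124/3 + f)/(2*f) (k(f) = (f + (63 - 1*65/3))/(f + f) = (f + (63 - 65/3))/((2*f)) = (f + 124/3)*(1/(2*f)) = (124/3 + f)*(1/(2*f)) = (124/3 + f)/(2*f))
D(F) = 2*F*(-88 + F) (D(F) = (-88 + F)*(2*F) = 2*F*(-88 + F))
(34659 + 6295)/(D(-78) + k(214)) = (34659 + 6295)/(2*(-78)*(-88 - 78) + (1/6)*(124 + 3*214)/214) = 40954/(2*(-78)*(-166) + (1/6)*(1/214)*(124 + 642)) = 40954/(25896 + (1/6)*(1/214)*766) = 40954/(25896 + 383/642) = 40954/(16625615/642) = 40954*(642/16625615) = 26292468/16625615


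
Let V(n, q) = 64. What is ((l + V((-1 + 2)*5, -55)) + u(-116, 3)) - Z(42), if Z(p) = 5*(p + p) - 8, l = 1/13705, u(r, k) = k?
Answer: -4728224/13705 ≈ -345.00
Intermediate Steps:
l = 1/13705 ≈ 7.2966e-5
Z(p) = -8 + 10*p (Z(p) = 5*(2*p) - 8 = 10*p - 8 = -8 + 10*p)
((l + V((-1 + 2)*5, -55)) + u(-116, 3)) - Z(42) = ((1/13705 + 64) + 3) - (-8 + 10*42) = (877121/13705 + 3) - (-8 + 420) = 918236/13705 - 1*412 = 918236/13705 - 412 = -4728224/13705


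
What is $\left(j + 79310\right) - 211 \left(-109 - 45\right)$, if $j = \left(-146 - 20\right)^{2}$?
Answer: $139360$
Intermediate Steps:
$j = 27556$ ($j = \left(-166\right)^{2} = 27556$)
$\left(j + 79310\right) - 211 \left(-109 - 45\right) = \left(27556 + 79310\right) - 211 \left(-109 - 45\right) = 106866 - -32494 = 106866 + 32494 = 139360$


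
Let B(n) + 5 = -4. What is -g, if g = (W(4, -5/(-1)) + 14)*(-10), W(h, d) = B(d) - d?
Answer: 0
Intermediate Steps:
B(n) = -9 (B(n) = -5 - 4 = -9)
W(h, d) = -9 - d
g = 0 (g = ((-9 - (-5)/(-1)) + 14)*(-10) = ((-9 - (-5)*(-1)) + 14)*(-10) = ((-9 - 1*5) + 14)*(-10) = ((-9 - 5) + 14)*(-10) = (-14 + 14)*(-10) = 0*(-10) = 0)
-g = -1*0 = 0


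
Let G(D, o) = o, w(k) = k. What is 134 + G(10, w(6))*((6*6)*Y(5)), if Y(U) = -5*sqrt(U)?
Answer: 134 - 1080*sqrt(5) ≈ -2281.0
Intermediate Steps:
134 + G(10, w(6))*((6*6)*Y(5)) = 134 + 6*((6*6)*(-5*sqrt(5))) = 134 + 6*(36*(-5*sqrt(5))) = 134 + 6*(-180*sqrt(5)) = 134 - 1080*sqrt(5)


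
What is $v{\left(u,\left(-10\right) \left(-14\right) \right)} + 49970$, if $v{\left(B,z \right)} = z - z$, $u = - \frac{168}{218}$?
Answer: $49970$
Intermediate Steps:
$u = - \frac{84}{109}$ ($u = \left(-168\right) \frac{1}{218} = - \frac{84}{109} \approx -0.77064$)
$v{\left(B,z \right)} = 0$
$v{\left(u,\left(-10\right) \left(-14\right) \right)} + 49970 = 0 + 49970 = 49970$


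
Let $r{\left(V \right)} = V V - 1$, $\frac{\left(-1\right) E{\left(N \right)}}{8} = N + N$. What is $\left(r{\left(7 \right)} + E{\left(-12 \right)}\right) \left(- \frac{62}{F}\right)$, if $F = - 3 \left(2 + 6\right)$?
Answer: $620$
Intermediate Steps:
$E{\left(N \right)} = - 16 N$ ($E{\left(N \right)} = - 8 \left(N + N\right) = - 8 \cdot 2 N = - 16 N$)
$r{\left(V \right)} = -1 + V^{2}$ ($r{\left(V \right)} = V^{2} - 1 = -1 + V^{2}$)
$F = -24$ ($F = \left(-3\right) 8 = -24$)
$\left(r{\left(7 \right)} + E{\left(-12 \right)}\right) \left(- \frac{62}{F}\right) = \left(\left(-1 + 7^{2}\right) - -192\right) \left(- \frac{62}{-24}\right) = \left(\left(-1 + 49\right) + 192\right) \left(\left(-62\right) \left(- \frac{1}{24}\right)\right) = \left(48 + 192\right) \frac{31}{12} = 240 \cdot \frac{31}{12} = 620$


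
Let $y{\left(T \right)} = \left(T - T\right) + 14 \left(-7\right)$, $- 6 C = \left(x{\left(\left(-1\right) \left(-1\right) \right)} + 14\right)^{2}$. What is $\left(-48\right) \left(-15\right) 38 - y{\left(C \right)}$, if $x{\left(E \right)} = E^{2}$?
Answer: $27458$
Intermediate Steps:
$C = - \frac{75}{2}$ ($C = - \frac{\left(\left(\left(-1\right) \left(-1\right)\right)^{2} + 14\right)^{2}}{6} = - \frac{\left(1^{2} + 14\right)^{2}}{6} = - \frac{\left(1 + 14\right)^{2}}{6} = - \frac{15^{2}}{6} = \left(- \frac{1}{6}\right) 225 = - \frac{75}{2} \approx -37.5$)
$y{\left(T \right)} = -98$ ($y{\left(T \right)} = 0 - 98 = -98$)
$\left(-48\right) \left(-15\right) 38 - y{\left(C \right)} = \left(-48\right) \left(-15\right) 38 - -98 = 720 \cdot 38 + 98 = 27360 + 98 = 27458$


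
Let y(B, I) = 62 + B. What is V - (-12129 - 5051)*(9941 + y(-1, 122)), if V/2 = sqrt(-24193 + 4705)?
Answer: 171834360 + 8*I*sqrt(1218) ≈ 1.7183e+8 + 279.2*I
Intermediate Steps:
V = 8*I*sqrt(1218) (V = 2*sqrt(-24193 + 4705) = 2*sqrt(-19488) = 2*(4*I*sqrt(1218)) = 8*I*sqrt(1218) ≈ 279.2*I)
V - (-12129 - 5051)*(9941 + y(-1, 122)) = 8*I*sqrt(1218) - (-12129 - 5051)*(9941 + (62 - 1)) = 8*I*sqrt(1218) - (-17180)*(9941 + 61) = 8*I*sqrt(1218) - (-17180)*10002 = 8*I*sqrt(1218) - 1*(-171834360) = 8*I*sqrt(1218) + 171834360 = 171834360 + 8*I*sqrt(1218)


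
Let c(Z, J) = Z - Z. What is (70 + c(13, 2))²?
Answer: 4900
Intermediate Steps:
c(Z, J) = 0
(70 + c(13, 2))² = (70 + 0)² = 70² = 4900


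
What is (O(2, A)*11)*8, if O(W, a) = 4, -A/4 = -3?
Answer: 352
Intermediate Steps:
A = 12 (A = -4*(-3) = 12)
(O(2, A)*11)*8 = (4*11)*8 = 44*8 = 352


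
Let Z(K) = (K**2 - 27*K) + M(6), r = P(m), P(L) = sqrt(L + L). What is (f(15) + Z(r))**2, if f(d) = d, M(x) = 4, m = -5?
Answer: -7209 - 486*I*sqrt(10) ≈ -7209.0 - 1536.9*I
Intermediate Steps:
P(L) = sqrt(2)*sqrt(L) (P(L) = sqrt(2*L) = sqrt(2)*sqrt(L))
r = I*sqrt(10) (r = sqrt(2)*sqrt(-5) = sqrt(2)*(I*sqrt(5)) = I*sqrt(10) ≈ 3.1623*I)
Z(K) = 4 + K**2 - 27*K (Z(K) = (K**2 - 27*K) + 4 = 4 + K**2 - 27*K)
(f(15) + Z(r))**2 = (15 + (4 + (I*sqrt(10))**2 - 27*I*sqrt(10)))**2 = (15 + (4 - 10 - 27*I*sqrt(10)))**2 = (15 + (-6 - 27*I*sqrt(10)))**2 = (9 - 27*I*sqrt(10))**2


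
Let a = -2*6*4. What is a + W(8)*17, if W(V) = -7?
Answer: -167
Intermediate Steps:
a = -48 (a = -12*4 = -48)
a + W(8)*17 = -48 - 7*17 = -48 - 119 = -167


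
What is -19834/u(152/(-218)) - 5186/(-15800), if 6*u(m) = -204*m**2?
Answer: 232765810039/193929200 ≈ 1200.3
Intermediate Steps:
u(m) = -34*m**2 (u(m) = (-204*m**2)/6 = -34*m**2)
-19834/u(152/(-218)) - 5186/(-15800) = -19834/((-34*(152/(-218))**2)) - 5186/(-15800) = -19834/((-34*(152*(-1/218))**2)) - 5186*(-1/15800) = -19834/((-34*(-76/109)**2)) + 2593/7900 = -19834/((-34*5776/11881)) + 2593/7900 = -19834/(-196384/11881) + 2593/7900 = -19834*(-11881/196384) + 2593/7900 = 117823877/98192 + 2593/7900 = 232765810039/193929200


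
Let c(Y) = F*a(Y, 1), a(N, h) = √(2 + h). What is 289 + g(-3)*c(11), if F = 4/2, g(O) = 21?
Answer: 289 + 42*√3 ≈ 361.75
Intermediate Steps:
F = 2 (F = 4*(½) = 2)
c(Y) = 2*√3 (c(Y) = 2*√(2 + 1) = 2*√3)
289 + g(-3)*c(11) = 289 + 21*(2*√3) = 289 + 42*√3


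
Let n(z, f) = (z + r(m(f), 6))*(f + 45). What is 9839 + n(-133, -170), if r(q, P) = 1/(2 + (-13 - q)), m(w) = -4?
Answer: 185373/7 ≈ 26482.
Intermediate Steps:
r(q, P) = 1/(-11 - q)
n(z, f) = (45 + f)*(-⅐ + z) (n(z, f) = (z - 1/(11 - 4))*(f + 45) = (z - 1/7)*(45 + f) = (z - 1*⅐)*(45 + f) = (z - ⅐)*(45 + f) = (-⅐ + z)*(45 + f) = (45 + f)*(-⅐ + z))
9839 + n(-133, -170) = 9839 + (-45/7 + 45*(-133) - ⅐*(-170) - 170*(-133)) = 9839 + (-45/7 - 5985 + 170/7 + 22610) = 9839 + 116500/7 = 185373/7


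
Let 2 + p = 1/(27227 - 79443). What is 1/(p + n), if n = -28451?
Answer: -52216/1485701849 ≈ -3.5146e-5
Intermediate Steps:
p = -104433/52216 (p = -2 + 1/(27227 - 79443) = -2 + 1/(-52216) = -2 - 1/52216 = -104433/52216 ≈ -2.0000)
1/(p + n) = 1/(-104433/52216 - 28451) = 1/(-1485701849/52216) = -52216/1485701849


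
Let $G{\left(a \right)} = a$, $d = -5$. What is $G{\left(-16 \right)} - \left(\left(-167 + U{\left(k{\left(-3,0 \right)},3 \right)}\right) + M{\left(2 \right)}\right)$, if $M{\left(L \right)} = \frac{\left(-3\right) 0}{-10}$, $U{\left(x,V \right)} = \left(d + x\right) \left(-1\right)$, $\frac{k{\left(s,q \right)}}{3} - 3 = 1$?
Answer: $158$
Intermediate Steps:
$k{\left(s,q \right)} = 12$ ($k{\left(s,q \right)} = 9 + 3 \cdot 1 = 9 + 3 = 12$)
$U{\left(x,V \right)} = 5 - x$ ($U{\left(x,V \right)} = \left(-5 + x\right) \left(-1\right) = 5 - x$)
$M{\left(L \right)} = 0$ ($M{\left(L \right)} = 0 \left(- \frac{1}{10}\right) = 0$)
$G{\left(-16 \right)} - \left(\left(-167 + U{\left(k{\left(-3,0 \right)},3 \right)}\right) + M{\left(2 \right)}\right) = -16 - \left(\left(-167 + \left(5 - 12\right)\right) + 0\right) = -16 - \left(\left(-167 - 7\right) + 0\right) = -16 - \left(-174 + 0\right) = -16 - -174 = -16 + 174 = 158$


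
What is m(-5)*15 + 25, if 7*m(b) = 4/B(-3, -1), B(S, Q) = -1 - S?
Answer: 205/7 ≈ 29.286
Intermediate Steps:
m(b) = 2/7 (m(b) = (4/(-1 - 1*(-3)))/7 = (4/(-1 + 3))/7 = (4/2)/7 = (4*(1/2))/7 = (1/7)*2 = 2/7)
m(-5)*15 + 25 = (2/7)*15 + 25 = 30/7 + 25 = 205/7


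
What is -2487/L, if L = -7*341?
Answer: 2487/2387 ≈ 1.0419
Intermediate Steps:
L = -2387
-2487/L = -2487/(-2387) = -2487*(-1/2387) = 2487/2387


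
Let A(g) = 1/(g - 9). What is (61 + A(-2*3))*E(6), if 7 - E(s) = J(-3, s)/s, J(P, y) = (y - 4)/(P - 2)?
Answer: 96884/225 ≈ 430.60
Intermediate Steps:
A(g) = 1/(-9 + g)
J(P, y) = (-4 + y)/(-2 + P)
E(s) = 7 - (⅘ - s/5)/s (E(s) = 7 - (-4 + s)/(-2 - 3)/s = 7 - (-4 + s)/(-5)/s = 7 - (-(-4 + s)/5)/s = 7 - (⅘ - s/5)/s)
(61 + A(-2*3))*E(6) = (61 + 1/(-9 - 2*3))*((⅘)*(-1 + 9*6)/6) = (61 + 1/(-9 - 6))*((⅘)*(⅙)*(-1 + 54)) = (61 + 1/(-15))*((⅘)*(⅙)*53) = (61 - 1/15)*(106/15) = (914/15)*(106/15) = 96884/225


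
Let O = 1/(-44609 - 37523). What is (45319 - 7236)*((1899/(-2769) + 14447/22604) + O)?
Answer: -190407813318987/107097520309 ≈ -1777.9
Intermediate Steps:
O = -1/82132 (O = 1/(-82132) = -1/82132 ≈ -1.2176e-5)
(45319 - 7236)*((1899/(-2769) + 14447/22604) + O) = (45319 - 7236)*((1899/(-2769) + 14447/22604) - 1/82132) = 38083*((1899*(-1/2769) + 14447*(1/22604)) - 1/82132) = 38083*((-633/923 + 14447/22604) - 1/82132) = 38083*(-973751/20863492 - 1/82132) = 38083*(-4999811289/107097520309) = -190407813318987/107097520309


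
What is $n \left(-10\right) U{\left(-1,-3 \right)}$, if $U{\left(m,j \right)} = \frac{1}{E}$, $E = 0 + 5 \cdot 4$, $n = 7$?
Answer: $- \frac{7}{2} \approx -3.5$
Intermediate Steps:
$E = 20$ ($E = 0 + 20 = 20$)
$U{\left(m,j \right)} = \frac{1}{20}$
$n \left(-10\right) U{\left(-1,-3 \right)} = 7 \left(-10\right) \frac{1}{20} = \left(-70\right) \frac{1}{20} = - \frac{7}{2}$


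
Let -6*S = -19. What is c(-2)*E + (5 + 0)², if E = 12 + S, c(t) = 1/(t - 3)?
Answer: 659/30 ≈ 21.967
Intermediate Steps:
S = 19/6 (S = -⅙*(-19) = 19/6 ≈ 3.1667)
c(t) = 1/(-3 + t)
E = 91/6 (E = 12 + 19/6 = 91/6 ≈ 15.167)
c(-2)*E + (5 + 0)² = (91/6)/(-3 - 2) + (5 + 0)² = (91/6)/(-5) + 5² = -⅕*91/6 + 25 = -91/30 + 25 = 659/30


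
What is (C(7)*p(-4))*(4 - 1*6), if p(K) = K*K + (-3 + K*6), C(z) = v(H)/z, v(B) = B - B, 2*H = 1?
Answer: 0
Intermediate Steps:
H = 1/2 (H = (1/2)*1 = 1/2 ≈ 0.50000)
v(B) = 0
C(z) = 0 (C(z) = 0/z = 0)
p(K) = -3 + K**2 + 6*K (p(K) = K**2 + (-3 + 6*K) = -3 + K**2 + 6*K)
(C(7)*p(-4))*(4 - 1*6) = (0*(-3 + (-4)**2 + 6*(-4)))*(4 - 1*6) = (0*(-3 + 16 - 24))*(4 - 6) = (0*(-11))*(-2) = 0*(-2) = 0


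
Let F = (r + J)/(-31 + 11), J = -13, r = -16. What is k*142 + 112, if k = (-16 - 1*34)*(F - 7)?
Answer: 39517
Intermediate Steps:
F = 29/20 (F = (-16 - 13)/(-31 + 11) = -29/(-20) = -29*(-1/20) = 29/20 ≈ 1.4500)
k = 555/2 (k = (-16 - 1*34)*(29/20 - 7) = (-16 - 34)*(-111/20) = -50*(-111/20) = 555/2 ≈ 277.50)
k*142 + 112 = (555/2)*142 + 112 = 39405 + 112 = 39517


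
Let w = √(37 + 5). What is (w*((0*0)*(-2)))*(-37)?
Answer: 0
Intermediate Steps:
w = √42 ≈ 6.4807
(w*((0*0)*(-2)))*(-37) = (√42*((0*0)*(-2)))*(-37) = (√42*(0*(-2)))*(-37) = (√42*0)*(-37) = 0*(-37) = 0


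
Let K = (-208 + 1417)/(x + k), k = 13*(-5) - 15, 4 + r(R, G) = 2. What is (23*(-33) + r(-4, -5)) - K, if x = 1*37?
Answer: -31514/43 ≈ -732.88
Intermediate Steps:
x = 37
r(R, G) = -2 (r(R, G) = -4 + 2 = -2)
k = -80 (k = -65 - 15 = -80)
K = -1209/43 (K = (-208 + 1417)/(37 - 80) = 1209/(-43) = 1209*(-1/43) = -1209/43 ≈ -28.116)
(23*(-33) + r(-4, -5)) - K = (23*(-33) - 2) - 1*(-1209/43) = (-759 - 2) + 1209/43 = -761 + 1209/43 = -31514/43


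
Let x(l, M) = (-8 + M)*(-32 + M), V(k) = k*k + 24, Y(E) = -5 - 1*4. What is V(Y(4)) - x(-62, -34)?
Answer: -2667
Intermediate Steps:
Y(E) = -9 (Y(E) = -5 - 4 = -9)
V(k) = 24 + k² (V(k) = k² + 24 = 24 + k²)
x(l, M) = (-32 + M)*(-8 + M)
V(Y(4)) - x(-62, -34) = (24 + (-9)²) - (256 + (-34)² - 40*(-34)) = (24 + 81) - (256 + 1156 + 1360) = 105 - 1*2772 = 105 - 2772 = -2667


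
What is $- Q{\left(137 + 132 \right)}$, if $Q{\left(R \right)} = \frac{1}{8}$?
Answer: $- \frac{1}{8} \approx -0.125$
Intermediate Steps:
$Q{\left(R \right)} = \frac{1}{8}$
$- Q{\left(137 + 132 \right)} = \left(-1\right) \frac{1}{8} = - \frac{1}{8}$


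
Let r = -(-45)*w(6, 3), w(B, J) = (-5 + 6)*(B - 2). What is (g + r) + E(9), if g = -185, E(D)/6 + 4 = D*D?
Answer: 457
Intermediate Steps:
E(D) = -24 + 6*D**2 (E(D) = -24 + 6*(D*D) = -24 + 6*D**2)
w(B, J) = -2 + B (w(B, J) = 1*(-2 + B) = -2 + B)
r = 180 (r = -(-45)*(-2 + 6) = -(-45)*4 = -9*(-20) = 180)
(g + r) + E(9) = (-185 + 180) + (-24 + 6*9**2) = -5 + (-24 + 6*81) = -5 + (-24 + 486) = -5 + 462 = 457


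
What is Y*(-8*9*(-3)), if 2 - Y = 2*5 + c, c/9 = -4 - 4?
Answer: 13824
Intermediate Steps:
c = -72 (c = 9*(-4 - 4) = 9*(-8) = -72)
Y = 64 (Y = 2 - (2*5 - 72) = 2 - (10 - 72) = 2 - 1*(-62) = 2 + 62 = 64)
Y*(-8*9*(-3)) = 64*(-8*9*(-3)) = 64*(-72*(-3)) = 64*216 = 13824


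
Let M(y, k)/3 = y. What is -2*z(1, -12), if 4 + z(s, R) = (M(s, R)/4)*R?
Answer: 26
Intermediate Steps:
M(y, k) = 3*y
z(s, R) = -4 + 3*R*s/4 (z(s, R) = -4 + ((3*s)/4)*R = -4 + (3*s/4)*R = -4 + 3*R*s/4)
-2*z(1, -12) = -2*(-4 + (¾)*(-12)*1) = -2*(-4 - 9) = -2*(-13) = 26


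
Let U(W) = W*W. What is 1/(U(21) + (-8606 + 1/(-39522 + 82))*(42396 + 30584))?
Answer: -1972/1238545049357 ≈ -1.5922e-9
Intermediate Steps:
U(W) = W²
1/(U(21) + (-8606 + 1/(-39522 + 82))*(42396 + 30584)) = 1/(21² + (-8606 + 1/(-39522 + 82))*(42396 + 30584)) = 1/(441 + (-8606 + 1/(-39440))*72980) = 1/(441 + (-8606 - 1/39440)*72980) = 1/(441 - 339420641/39440*72980) = 1/(441 - 1238545919009/1972) = 1/(-1238545049357/1972) = -1972/1238545049357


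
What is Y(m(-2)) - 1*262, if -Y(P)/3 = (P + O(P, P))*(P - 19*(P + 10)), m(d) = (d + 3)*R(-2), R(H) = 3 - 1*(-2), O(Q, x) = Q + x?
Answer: 12338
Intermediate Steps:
R(H) = 5 (R(H) = 3 + 2 = 5)
m(d) = 15 + 5*d (m(d) = (d + 3)*5 = (3 + d)*5 = 15 + 5*d)
Y(P) = -9*P*(-190 - 18*P) (Y(P) = -3*(P + (P + P))*(P - 19*(P + 10)) = -3*(P + 2*P)*(P - 19*(10 + P)) = -3*3*P*(P + (-190 - 19*P)) = -3*3*P*(-190 - 18*P) = -9*P*(-190 - 18*P))
Y(m(-2)) - 1*262 = 18*(15 + 5*(-2))*(95 + 9*(15 + 5*(-2))) - 1*262 = 18*(15 - 10)*(95 + 9*(15 - 10)) - 262 = 18*5*(95 + 9*5) - 262 = 18*5*(95 + 45) - 262 = 18*5*140 - 262 = 12600 - 262 = 12338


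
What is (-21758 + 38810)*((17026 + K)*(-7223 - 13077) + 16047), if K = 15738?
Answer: -11341168444956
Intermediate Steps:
(-21758 + 38810)*((17026 + K)*(-7223 - 13077) + 16047) = (-21758 + 38810)*((17026 + 15738)*(-7223 - 13077) + 16047) = 17052*(32764*(-20300) + 16047) = 17052*(-665109200 + 16047) = 17052*(-665093153) = -11341168444956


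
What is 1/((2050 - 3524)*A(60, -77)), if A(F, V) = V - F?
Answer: 1/201938 ≈ 4.9520e-6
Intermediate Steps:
1/((2050 - 3524)*A(60, -77)) = 1/((2050 - 3524)*(-77 - 1*60)) = 1/((-1474)*(-77 - 60)) = -1/1474/(-137) = -1/1474*(-1/137) = 1/201938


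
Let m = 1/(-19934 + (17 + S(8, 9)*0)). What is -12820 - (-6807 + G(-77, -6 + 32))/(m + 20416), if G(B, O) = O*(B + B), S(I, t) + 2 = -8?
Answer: -5212723215533/406625471 ≈ -12819.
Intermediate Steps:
S(I, t) = -10 (S(I, t) = -2 - 8 = -10)
m = -1/19917 (m = 1/(-19934 + (17 - 10*0)) = 1/(-19934 + (17 + 0)) = 1/(-19934 + 17) = 1/(-19917) = -1/19917 ≈ -5.0208e-5)
G(B, O) = 2*B*O (G(B, O) = O*(2*B) = 2*B*O)
-12820 - (-6807 + G(-77, -6 + 32))/(m + 20416) = -12820 - (-6807 + 2*(-77)*(-6 + 32))/(-1/19917 + 20416) = -12820 - (-6807 + 2*(-77)*26)/406625471/19917 = -12820 - (-6807 - 4004)*19917/406625471 = -12820 - (-10811)*19917/406625471 = -12820 - 1*(-215322687/406625471) = -12820 + 215322687/406625471 = -5212723215533/406625471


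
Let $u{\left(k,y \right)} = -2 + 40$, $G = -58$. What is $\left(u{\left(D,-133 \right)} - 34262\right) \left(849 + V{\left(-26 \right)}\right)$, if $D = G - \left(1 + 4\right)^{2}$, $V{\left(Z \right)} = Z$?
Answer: $-28166352$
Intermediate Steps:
$D = -83$ ($D = -58 - \left(1 + 4\right)^{2} = -58 - 5^{2} = -58 - 25 = -83$)
$u{\left(k,y \right)} = 38$
$\left(u{\left(D,-133 \right)} - 34262\right) \left(849 + V{\left(-26 \right)}\right) = \left(38 - 34262\right) \left(849 - 26\right) = \left(-34224\right) 823 = -28166352$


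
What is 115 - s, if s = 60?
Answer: 55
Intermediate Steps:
115 - s = 115 - 1*60 = 115 - 60 = 55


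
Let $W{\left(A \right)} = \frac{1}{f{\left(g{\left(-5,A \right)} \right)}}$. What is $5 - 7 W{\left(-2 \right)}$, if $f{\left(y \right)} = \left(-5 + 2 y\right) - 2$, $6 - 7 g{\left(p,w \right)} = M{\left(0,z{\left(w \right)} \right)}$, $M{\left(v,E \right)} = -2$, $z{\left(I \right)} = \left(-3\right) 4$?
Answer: $\frac{214}{33} \approx 6.4848$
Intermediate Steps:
$z{\left(I \right)} = -12$
$g{\left(p,w \right)} = \frac{8}{7}$ ($g{\left(p,w \right)} = \frac{6}{7} - - \frac{2}{7} = \frac{6}{7} + \frac{2}{7} = \frac{8}{7}$)
$f{\left(y \right)} = -7 + 2 y$
$W{\left(A \right)} = - \frac{7}{33}$ ($W{\left(A \right)} = \frac{1}{-7 + 2 \cdot \frac{8}{7}} = \frac{1}{-7 + \frac{16}{7}} = \frac{1}{- \frac{33}{7}} = - \frac{7}{33}$)
$5 - 7 W{\left(-2 \right)} = 5 - - \frac{49}{33} = 5 + \frac{49}{33} = \frac{214}{33}$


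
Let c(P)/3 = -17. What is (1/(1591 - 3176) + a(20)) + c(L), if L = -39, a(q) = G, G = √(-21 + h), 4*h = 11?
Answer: -80836/1585 + I*√73/2 ≈ -51.001 + 4.272*I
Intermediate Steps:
h = 11/4 (h = (¼)*11 = 11/4 ≈ 2.7500)
G = I*√73/2 (G = √(-21 + 11/4) = √(-73/4) = I*√73/2 ≈ 4.272*I)
a(q) = I*√73/2
c(P) = -51 (c(P) = 3*(-17) = -51)
(1/(1591 - 3176) + a(20)) + c(L) = (1/(1591 - 3176) + I*√73/2) - 51 = (1/(-1585) + I*√73/2) - 51 = (-1/1585 + I*√73/2) - 51 = -80836/1585 + I*√73/2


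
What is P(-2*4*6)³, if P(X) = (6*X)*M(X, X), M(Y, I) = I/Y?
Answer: -23887872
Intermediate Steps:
P(X) = 6*X (P(X) = (6*X)*(X/X) = (6*X)*1 = 6*X)
P(-2*4*6)³ = (6*(-2*4*6))³ = (6*(-8*6))³ = (6*(-48))³ = (-288)³ = -23887872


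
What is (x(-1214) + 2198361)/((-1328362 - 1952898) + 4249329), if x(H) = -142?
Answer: 2198219/968069 ≈ 2.2707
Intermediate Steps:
(x(-1214) + 2198361)/((-1328362 - 1952898) + 4249329) = (-142 + 2198361)/((-1328362 - 1952898) + 4249329) = 2198219/(-3281260 + 4249329) = 2198219/968069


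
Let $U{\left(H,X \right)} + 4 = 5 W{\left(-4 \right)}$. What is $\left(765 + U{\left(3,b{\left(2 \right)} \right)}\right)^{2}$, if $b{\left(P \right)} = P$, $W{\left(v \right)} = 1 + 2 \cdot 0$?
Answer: $586756$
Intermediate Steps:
$W{\left(v \right)} = 1$ ($W{\left(v \right)} = 1 + 0 = 1$)
$U{\left(H,X \right)} = 1$ ($U{\left(H,X \right)} = -4 + 5 \cdot 1 = -4 + 5 = 1$)
$\left(765 + U{\left(3,b{\left(2 \right)} \right)}\right)^{2} = \left(765 + 1\right)^{2} = 766^{2} = 586756$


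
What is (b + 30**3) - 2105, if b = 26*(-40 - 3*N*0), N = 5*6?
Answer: 23855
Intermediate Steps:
N = 30
b = -1040 (b = 26*(-40 - 3*30*0) = 26*(-40 - 90*0) = 26*(-40 + 0) = 26*(-40) = -1040)
(b + 30**3) - 2105 = (-1040 + 30**3) - 2105 = (-1040 + 27000) - 2105 = 25960 - 2105 = 23855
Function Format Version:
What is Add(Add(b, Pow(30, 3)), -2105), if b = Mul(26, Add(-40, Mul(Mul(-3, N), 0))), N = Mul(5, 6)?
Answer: 23855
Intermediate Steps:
N = 30
b = -1040 (b = Mul(26, Add(-40, Mul(Mul(-3, 30), 0))) = Mul(26, Add(-40, Mul(-90, 0))) = Mul(26, Add(-40, 0)) = Mul(26, -40) = -1040)
Add(Add(b, Pow(30, 3)), -2105) = Add(Add(-1040, Pow(30, 3)), -2105) = Add(Add(-1040, 27000), -2105) = Add(25960, -2105) = 23855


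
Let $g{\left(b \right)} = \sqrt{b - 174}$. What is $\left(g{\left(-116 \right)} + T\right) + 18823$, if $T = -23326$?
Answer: $-4503 + i \sqrt{290} \approx -4503.0 + 17.029 i$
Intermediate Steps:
$g{\left(b \right)} = \sqrt{-174 + b}$
$\left(g{\left(-116 \right)} + T\right) + 18823 = \left(\sqrt{-174 - 116} - 23326\right) + 18823 = \left(\sqrt{-290} - 23326\right) + 18823 = \left(i \sqrt{290} - 23326\right) + 18823 = \left(-23326 + i \sqrt{290}\right) + 18823 = -4503 + i \sqrt{290}$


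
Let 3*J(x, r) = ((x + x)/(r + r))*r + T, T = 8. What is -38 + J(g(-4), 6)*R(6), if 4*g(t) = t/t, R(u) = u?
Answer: -43/2 ≈ -21.500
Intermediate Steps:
g(t) = 1/4 (g(t) = (t/t)/4 = (1/4)*1 = 1/4)
J(x, r) = 8/3 + x/3 (J(x, r) = (((x + x)/(r + r))*r + 8)/3 = (((2*x)/((2*r)))*r + 8)/3 = (((2*x)*(1/(2*r)))*r + 8)/3 = ((x/r)*r + 8)/3 = (x + 8)/3 = (8 + x)/3 = 8/3 + x/3)
-38 + J(g(-4), 6)*R(6) = -38 + (8/3 + (1/3)*(1/4))*6 = -38 + (8/3 + 1/12)*6 = -38 + (11/4)*6 = -38 + 33/2 = -43/2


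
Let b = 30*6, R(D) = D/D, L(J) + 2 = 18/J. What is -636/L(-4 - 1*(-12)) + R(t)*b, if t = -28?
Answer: -2364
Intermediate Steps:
L(J) = -2 + 18/J
R(D) = 1
b = 180
-636/L(-4 - 1*(-12)) + R(t)*b = -636/(-2 + 18/(-4 - 1*(-12))) + 1*180 = -636/(-2 + 18/(-4 + 12)) + 180 = -636/(-2 + 18/8) + 180 = -636/(-2 + 18*(1/8)) + 180 = -636/(-2 + 9/4) + 180 = -636/1/4 + 180 = -636*4 + 180 = -2544 + 180 = -2364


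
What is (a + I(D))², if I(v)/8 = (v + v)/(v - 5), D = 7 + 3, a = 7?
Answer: 1521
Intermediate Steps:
D = 10
I(v) = 16*v/(-5 + v) (I(v) = 8*((v + v)/(v - 5)) = 8*((2*v)/(-5 + v)) = 8*(2*v/(-5 + v)) = 16*v/(-5 + v))
(a + I(D))² = (7 + 16*10/(-5 + 10))² = (7 + 16*10/5)² = (7 + 16*10*(⅕))² = (7 + 32)² = 39² = 1521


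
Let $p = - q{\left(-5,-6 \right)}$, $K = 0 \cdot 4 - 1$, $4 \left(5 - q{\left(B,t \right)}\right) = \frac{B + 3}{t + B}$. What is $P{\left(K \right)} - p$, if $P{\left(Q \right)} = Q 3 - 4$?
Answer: $- \frac{45}{22} \approx -2.0455$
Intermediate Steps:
$q{\left(B,t \right)} = 5 - \frac{3 + B}{4 \left(B + t\right)}$ ($q{\left(B,t \right)} = 5 - \frac{\left(B + 3\right) \frac{1}{t + B}}{4} = 5 - \frac{\left(3 + B\right) \frac{1}{B + t}}{4} = 5 - \frac{\frac{1}{B + t} \left(3 + B\right)}{4} = 5 - \frac{3 + B}{4 \left(B + t\right)}$)
$K = -1$ ($K = 0 - 1 = -1$)
$p = - \frac{109}{22}$ ($p = - \frac{-3 + 19 \left(-5\right) + 20 \left(-6\right)}{4 \left(-5 - 6\right)} = - \frac{-3 - 95 - 120}{4 \left(-11\right)} = - \frac{\left(-1\right) \left(-218\right)}{4 \cdot 11} = \left(-1\right) \frac{109}{22} = - \frac{109}{22} \approx -4.9545$)
$P{\left(Q \right)} = -4 + 3 Q$ ($P{\left(Q \right)} = 3 Q - 4 = -4 + 3 Q$)
$P{\left(K \right)} - p = \left(-4 + 3 \left(-1\right)\right) - - \frac{109}{22} = \left(-4 - 3\right) + \frac{109}{22} = -7 + \frac{109}{22} = - \frac{45}{22}$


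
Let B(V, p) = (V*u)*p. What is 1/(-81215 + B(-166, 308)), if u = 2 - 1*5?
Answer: 1/72169 ≈ 1.3856e-5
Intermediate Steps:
u = -3 (u = 2 - 5 = -3)
B(V, p) = -3*V*p (B(V, p) = (V*(-3))*p = (-3*V)*p = -3*V*p)
1/(-81215 + B(-166, 308)) = 1/(-81215 - 3*(-166)*308) = 1/(-81215 + 153384) = 1/72169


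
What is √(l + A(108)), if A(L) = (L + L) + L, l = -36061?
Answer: I*√35737 ≈ 189.04*I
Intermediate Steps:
A(L) = 3*L (A(L) = 2*L + L = 3*L)
√(l + A(108)) = √(-36061 + 3*108) = √(-36061 + 324) = √(-35737) = I*√35737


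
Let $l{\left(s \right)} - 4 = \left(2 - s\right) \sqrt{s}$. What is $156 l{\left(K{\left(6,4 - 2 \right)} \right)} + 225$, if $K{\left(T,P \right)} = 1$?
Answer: $1005$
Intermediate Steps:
$l{\left(s \right)} = 4 + \sqrt{s} \left(2 - s\right)$ ($l{\left(s \right)} = 4 + \left(2 - s\right) \sqrt{s} = 4 + \sqrt{s} \left(2 - s\right)$)
$156 l{\left(K{\left(6,4 - 2 \right)} \right)} + 225 = 156 \left(4 - 1^{\frac{3}{2}} + 2 \sqrt{1}\right) + 225 = 156 \left(4 - 1 + 2 \cdot 1\right) + 225 = 156 \left(4 - 1 + 2\right) + 225 = 156 \cdot 5 + 225 = 780 + 225 = 1005$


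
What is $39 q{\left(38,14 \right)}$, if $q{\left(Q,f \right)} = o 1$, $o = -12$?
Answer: $-468$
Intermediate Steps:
$q{\left(Q,f \right)} = -12$ ($q{\left(Q,f \right)} = \left(-12\right) 1 = -12$)
$39 q{\left(38,14 \right)} = 39 \left(-12\right) = -468$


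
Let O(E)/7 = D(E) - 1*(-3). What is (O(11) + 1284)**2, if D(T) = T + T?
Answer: 2128681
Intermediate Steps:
D(T) = 2*T
O(E) = 21 + 14*E (O(E) = 7*(2*E - 1*(-3)) = 7*(2*E + 3) = 7*(3 + 2*E) = 21 + 14*E)
(O(11) + 1284)**2 = ((21 + 14*11) + 1284)**2 = ((21 + 154) + 1284)**2 = (175 + 1284)**2 = 1459**2 = 2128681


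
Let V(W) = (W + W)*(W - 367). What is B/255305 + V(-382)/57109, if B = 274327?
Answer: 846917553/76336195 ≈ 11.095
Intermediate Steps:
V(W) = 2*W*(-367 + W) (V(W) = (2*W)*(-367 + W) = 2*W*(-367 + W))
B/255305 + V(-382)/57109 = 274327/255305 + (2*(-382)*(-367 - 382))/57109 = 274327*(1/255305) + (2*(-382)*(-749))*(1/57109) = 274327/255305 + 572236*(1/57109) = 274327/255305 + 2996/299 = 846917553/76336195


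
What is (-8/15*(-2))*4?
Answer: 64/15 ≈ 4.2667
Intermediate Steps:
(-8/15*(-2))*4 = (-8*1/15*(-2))*4 = -8/15*(-2)*4 = (16/15)*4 = 64/15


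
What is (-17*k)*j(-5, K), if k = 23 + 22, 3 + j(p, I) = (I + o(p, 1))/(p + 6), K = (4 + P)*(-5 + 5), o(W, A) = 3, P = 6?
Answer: 0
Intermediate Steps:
K = 0 (K = (4 + 6)*(-5 + 5) = 10*0 = 0)
j(p, I) = -3 + (3 + I)/(6 + p) (j(p, I) = -3 + (I + 3)/(p + 6) = -3 + (3 + I)/(6 + p))
k = 45
(-17*k)*j(-5, K) = (-17*45)*((-15 + 0 - 3*(-5))/(6 - 5)) = -765*(-15 + 0 + 15)/1 = -765*0 = 0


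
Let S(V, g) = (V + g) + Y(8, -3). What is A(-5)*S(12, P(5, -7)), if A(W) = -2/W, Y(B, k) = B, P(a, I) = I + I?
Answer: 12/5 ≈ 2.4000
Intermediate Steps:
P(a, I) = 2*I
S(V, g) = 8 + V + g (S(V, g) = (V + g) + 8 = 8 + V + g)
A(-5)*S(12, P(5, -7)) = (-2/(-5))*(8 + 12 + 2*(-7)) = (-2*(-⅕))*(8 + 12 - 14) = (⅖)*6 = 12/5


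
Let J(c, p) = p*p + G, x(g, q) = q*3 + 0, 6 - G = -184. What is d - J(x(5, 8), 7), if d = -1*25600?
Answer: -25839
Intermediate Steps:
G = 190 (G = 6 - 1*(-184) = 6 + 184 = 190)
x(g, q) = 3*q (x(g, q) = 3*q + 0 = 3*q)
J(c, p) = 190 + p**2 (J(c, p) = p*p + 190 = p**2 + 190 = 190 + p**2)
d = -25600
d - J(x(5, 8), 7) = -25600 - (190 + 7**2) = -25600 - (190 + 49) = -25600 - 1*239 = -25600 - 239 = -25839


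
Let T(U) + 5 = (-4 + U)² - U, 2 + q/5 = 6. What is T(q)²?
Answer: 53361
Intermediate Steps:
q = 20 (q = -10 + 5*6 = -10 + 30 = 20)
T(U) = -5 + (-4 + U)² - U (T(U) = -5 + ((-4 + U)² - U) = -5 + (-4 + U)² - U)
T(q)² = (-5 + (-4 + 20)² - 1*20)² = (-5 + 16² - 20)² = (-5 + 256 - 20)² = 231² = 53361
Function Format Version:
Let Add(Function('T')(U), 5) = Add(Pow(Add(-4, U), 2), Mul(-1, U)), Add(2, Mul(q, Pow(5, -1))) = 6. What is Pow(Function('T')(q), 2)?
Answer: 53361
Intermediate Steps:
q = 20 (q = Add(-10, Mul(5, 6)) = Add(-10, 30) = 20)
Function('T')(U) = Add(-5, Pow(Add(-4, U), 2), Mul(-1, U)) (Function('T')(U) = Add(-5, Add(Pow(Add(-4, U), 2), Mul(-1, U))) = Add(-5, Pow(Add(-4, U), 2), Mul(-1, U)))
Pow(Function('T')(q), 2) = Pow(Add(-5, Pow(Add(-4, 20), 2), Mul(-1, 20)), 2) = Pow(Add(-5, Pow(16, 2), -20), 2) = Pow(Add(-5, 256, -20), 2) = Pow(231, 2) = 53361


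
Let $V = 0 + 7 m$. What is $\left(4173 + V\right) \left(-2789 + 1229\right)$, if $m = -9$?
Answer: $-6411600$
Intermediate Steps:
$V = -63$ ($V = 0 + 7 \left(-9\right) = 0 - 63 = -63$)
$\left(4173 + V\right) \left(-2789 + 1229\right) = \left(4173 - 63\right) \left(-2789 + 1229\right) = 4110 \left(-1560\right) = -6411600$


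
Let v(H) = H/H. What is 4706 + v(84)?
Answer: 4707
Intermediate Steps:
v(H) = 1
4706 + v(84) = 4706 + 1 = 4707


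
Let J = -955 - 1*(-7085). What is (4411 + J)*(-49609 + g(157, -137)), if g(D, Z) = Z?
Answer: -524372586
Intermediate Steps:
J = 6130 (J = -955 + 7085 = 6130)
(4411 + J)*(-49609 + g(157, -137)) = (4411 + 6130)*(-49609 - 137) = 10541*(-49746) = -524372586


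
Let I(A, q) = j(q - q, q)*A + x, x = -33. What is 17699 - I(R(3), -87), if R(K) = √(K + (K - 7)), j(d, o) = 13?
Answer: 17732 - 13*I ≈ 17732.0 - 13.0*I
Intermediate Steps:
R(K) = √(-7 + 2*K) (R(K) = √(K + (-7 + K)) = √(-7 + 2*K))
I(A, q) = -33 + 13*A (I(A, q) = 13*A - 33 = -33 + 13*A)
17699 - I(R(3), -87) = 17699 - (-33 + 13*√(-7 + 2*3)) = 17699 - (-33 + 13*√(-7 + 6)) = 17699 - (-33 + 13*√(-1)) = 17699 - (-33 + 13*I) = 17699 + (33 - 13*I) = 17732 - 13*I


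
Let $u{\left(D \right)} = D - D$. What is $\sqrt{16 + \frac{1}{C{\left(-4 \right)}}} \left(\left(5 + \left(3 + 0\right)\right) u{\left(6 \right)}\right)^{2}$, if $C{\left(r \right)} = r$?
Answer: $0$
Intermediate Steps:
$u{\left(D \right)} = 0$
$\sqrt{16 + \frac{1}{C{\left(-4 \right)}}} \left(\left(5 + \left(3 + 0\right)\right) u{\left(6 \right)}\right)^{2} = \sqrt{16 + \frac{1}{-4}} \left(\left(5 + \left(3 + 0\right)\right) 0\right)^{2} = \sqrt{16 - \frac{1}{4}} \left(\left(5 + 3\right) 0\right)^{2} = \sqrt{\frac{63}{4}} \left(8 \cdot 0\right)^{2} = \frac{3 \sqrt{7}}{2} \cdot 0^{2} = \frac{3 \sqrt{7}}{2} \cdot 0 = 0$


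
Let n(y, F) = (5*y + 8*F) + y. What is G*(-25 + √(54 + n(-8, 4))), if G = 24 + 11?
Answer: -875 + 35*√38 ≈ -659.25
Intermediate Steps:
G = 35
n(y, F) = 6*y + 8*F
G*(-25 + √(54 + n(-8, 4))) = 35*(-25 + √(54 + (6*(-8) + 8*4))) = 35*(-25 + √(54 + (-48 + 32))) = 35*(-25 + √(54 - 16)) = 35*(-25 + √38) = -875 + 35*√38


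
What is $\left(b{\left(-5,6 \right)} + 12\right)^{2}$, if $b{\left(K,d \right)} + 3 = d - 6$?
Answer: $81$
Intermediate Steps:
$b{\left(K,d \right)} = -9 + d$ ($b{\left(K,d \right)} = -3 + \left(d - 6\right) = -3 + \left(-6 + d\right) = -9 + d$)
$\left(b{\left(-5,6 \right)} + 12\right)^{2} = \left(\left(-9 + 6\right) + 12\right)^{2} = \left(-3 + 12\right)^{2} = 9^{2} = 81$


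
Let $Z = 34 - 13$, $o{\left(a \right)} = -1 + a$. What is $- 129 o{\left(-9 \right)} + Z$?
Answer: $1311$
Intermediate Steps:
$Z = 21$
$- 129 o{\left(-9 \right)} + Z = - 129 \left(-1 - 9\right) + 21 = \left(-129\right) \left(-10\right) + 21 = 1290 + 21 = 1311$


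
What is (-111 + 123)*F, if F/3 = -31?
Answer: -1116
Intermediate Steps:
F = -93 (F = 3*(-31) = -93)
(-111 + 123)*F = (-111 + 123)*(-93) = 12*(-93) = -1116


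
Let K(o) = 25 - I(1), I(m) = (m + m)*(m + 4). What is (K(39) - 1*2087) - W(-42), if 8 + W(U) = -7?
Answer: -2057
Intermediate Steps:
W(U) = -15 (W(U) = -8 - 7 = -15)
I(m) = 2*m*(4 + m) (I(m) = (2*m)*(4 + m) = 2*m*(4 + m))
K(o) = 15 (K(o) = 25 - 2*(4 + 1) = 25 - 2*5 = 25 - 1*10 = 25 - 10 = 15)
(K(39) - 1*2087) - W(-42) = (15 - 1*2087) - 1*(-15) = (15 - 2087) + 15 = -2072 + 15 = -2057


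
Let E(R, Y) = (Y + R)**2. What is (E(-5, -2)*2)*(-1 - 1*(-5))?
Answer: 392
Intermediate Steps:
E(R, Y) = (R + Y)**2
(E(-5, -2)*2)*(-1 - 1*(-5)) = ((-5 - 2)**2*2)*(-1 - 1*(-5)) = ((-7)**2*2)*(-1 + 5) = (49*2)*4 = 98*4 = 392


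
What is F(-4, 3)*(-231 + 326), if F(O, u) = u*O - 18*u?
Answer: -6270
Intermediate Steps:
F(O, u) = -18*u + O*u (F(O, u) = O*u - 18*u = -18*u + O*u)
F(-4, 3)*(-231 + 326) = (3*(-18 - 4))*(-231 + 326) = (3*(-22))*95 = -66*95 = -6270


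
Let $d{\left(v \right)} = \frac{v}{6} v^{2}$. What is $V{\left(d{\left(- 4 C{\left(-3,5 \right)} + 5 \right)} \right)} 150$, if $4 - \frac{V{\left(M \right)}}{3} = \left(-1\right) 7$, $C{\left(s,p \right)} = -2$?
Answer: $4950$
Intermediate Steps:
$d{\left(v \right)} = \frac{v^{3}}{6}$ ($d{\left(v \right)} = v \frac{1}{6} v^{2} = \frac{v}{6} v^{2} = \frac{v^{3}}{6}$)
$V{\left(M \right)} = 33$ ($V{\left(M \right)} = 12 - 3 \left(\left(-1\right) 7\right) = 12 - -21 = 12 + 21 = 33$)
$V{\left(d{\left(- 4 C{\left(-3,5 \right)} + 5 \right)} \right)} 150 = 33 \cdot 150 = 4950$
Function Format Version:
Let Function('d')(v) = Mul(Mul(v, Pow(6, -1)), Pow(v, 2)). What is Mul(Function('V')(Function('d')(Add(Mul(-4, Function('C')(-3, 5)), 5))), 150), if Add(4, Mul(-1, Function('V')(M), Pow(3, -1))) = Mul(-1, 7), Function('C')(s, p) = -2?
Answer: 4950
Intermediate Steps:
Function('d')(v) = Mul(Rational(1, 6), Pow(v, 3)) (Function('d')(v) = Mul(Mul(v, Rational(1, 6)), Pow(v, 2)) = Mul(Mul(Rational(1, 6), v), Pow(v, 2)) = Mul(Rational(1, 6), Pow(v, 3)))
Function('V')(M) = 33 (Function('V')(M) = Add(12, Mul(-3, Mul(-1, 7))) = Add(12, Mul(-3, -7)) = Add(12, 21) = 33)
Mul(Function('V')(Function('d')(Add(Mul(-4, Function('C')(-3, 5)), 5))), 150) = Mul(33, 150) = 4950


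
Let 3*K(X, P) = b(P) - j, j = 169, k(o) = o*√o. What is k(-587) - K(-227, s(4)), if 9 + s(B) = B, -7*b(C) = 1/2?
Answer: 789/14 - 587*I*√587 ≈ 56.357 - 14222.0*I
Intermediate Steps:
k(o) = o^(3/2)
b(C) = -1/14 (b(C) = -⅐/2 = -⅐*½ = -1/14)
s(B) = -9 + B
K(X, P) = -789/14 (K(X, P) = (-1/14 - 1*169)/3 = (-1/14 - 169)/3 = (⅓)*(-2367/14) = -789/14)
k(-587) - K(-227, s(4)) = (-587)^(3/2) - 1*(-789/14) = -587*I*√587 + 789/14 = 789/14 - 587*I*√587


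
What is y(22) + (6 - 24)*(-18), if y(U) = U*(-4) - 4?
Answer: 232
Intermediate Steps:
y(U) = -4 - 4*U (y(U) = -4*U - 4 = -4 - 4*U)
y(22) + (6 - 24)*(-18) = (-4 - 4*22) + (6 - 24)*(-18) = (-4 - 88) - 18*(-18) = -92 + 324 = 232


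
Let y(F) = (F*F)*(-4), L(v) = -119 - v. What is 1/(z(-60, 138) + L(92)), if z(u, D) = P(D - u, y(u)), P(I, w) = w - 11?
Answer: -1/14622 ≈ -6.8390e-5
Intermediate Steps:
y(F) = -4*F² (y(F) = F²*(-4) = -4*F²)
P(I, w) = -11 + w
z(u, D) = -11 - 4*u²
1/(z(-60, 138) + L(92)) = 1/((-11 - 4*(-60)²) + (-119 - 1*92)) = 1/((-11 - 4*3600) + (-119 - 92)) = 1/((-11 - 14400) - 211) = 1/(-14411 - 211) = 1/(-14622) = -1/14622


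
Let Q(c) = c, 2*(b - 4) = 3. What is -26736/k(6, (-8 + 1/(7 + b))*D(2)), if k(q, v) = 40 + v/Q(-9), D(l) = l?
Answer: -55700/87 ≈ -640.23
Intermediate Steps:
b = 11/2 (b = 4 + (½)*3 = 4 + 3/2 = 11/2 ≈ 5.5000)
k(q, v) = 40 - v/9 (k(q, v) = 40 + v/(-9) = 40 + v*(-⅑) = 40 - v/9)
-26736/k(6, (-8 + 1/(7 + b))*D(2)) = -26736/(40 - (-8 + 1/(7 + 11/2))*2/9) = -26736/(40 - (-8 + 1/(25/2))*2/9) = -26736/(40 - (-8 + 2/25)*2/9) = -26736/(40 - (-22)*2/25) = -26736/(40 - ⅑*(-396/25)) = -26736/(40 + 44/25) = -26736/1044/25 = -26736*25/1044 = -55700/87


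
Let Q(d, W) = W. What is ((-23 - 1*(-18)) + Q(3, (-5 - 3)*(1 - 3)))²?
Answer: 121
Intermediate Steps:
((-23 - 1*(-18)) + Q(3, (-5 - 3)*(1 - 3)))² = ((-23 - 1*(-18)) + (-5 - 3)*(1 - 3))² = ((-23 + 18) - 8*(-2))² = (-5 + 16)² = 11² = 121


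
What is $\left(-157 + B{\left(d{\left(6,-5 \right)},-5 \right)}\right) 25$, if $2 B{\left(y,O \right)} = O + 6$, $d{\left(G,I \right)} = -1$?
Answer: $- \frac{7825}{2} \approx -3912.5$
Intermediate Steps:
$B{\left(y,O \right)} = 3 + \frac{O}{2}$ ($B{\left(y,O \right)} = \frac{O + 6}{2} = \frac{6 + O}{2} = 3 + \frac{O}{2}$)
$\left(-157 + B{\left(d{\left(6,-5 \right)},-5 \right)}\right) 25 = \left(-157 + \left(3 + \frac{1}{2} \left(-5\right)\right)\right) 25 = \left(-157 + \left(3 - \frac{5}{2}\right)\right) 25 = \left(-157 + \frac{1}{2}\right) 25 = \left(- \frac{313}{2}\right) 25 = - \frac{7825}{2}$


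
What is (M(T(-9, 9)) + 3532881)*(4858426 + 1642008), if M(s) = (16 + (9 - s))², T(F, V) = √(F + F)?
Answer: 22969205533792 - 975065100*I*√2 ≈ 2.2969e+13 - 1.379e+9*I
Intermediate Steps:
T(F, V) = √2*√F (T(F, V) = √(2*F) = √2*√F)
M(s) = (25 - s)²
(M(T(-9, 9)) + 3532881)*(4858426 + 1642008) = ((-25 + √2*√(-9))² + 3532881)*(4858426 + 1642008) = ((-25 + √2*(3*I))² + 3532881)*6500434 = ((-25 + 3*I*√2)² + 3532881)*6500434 = (3532881 + (-25 + 3*I*√2)²)*6500434 = 22965259770354 + 6500434*(-25 + 3*I*√2)²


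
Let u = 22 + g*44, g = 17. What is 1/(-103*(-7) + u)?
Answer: 1/1491 ≈ 0.00067069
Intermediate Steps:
u = 770 (u = 22 + 17*44 = 22 + 748 = 770)
1/(-103*(-7) + u) = 1/(-103*(-7) + 770) = 1/(721 + 770) = 1/1491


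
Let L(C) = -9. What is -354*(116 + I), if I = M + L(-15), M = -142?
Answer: 12390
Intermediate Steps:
I = -151 (I = -142 - 9 = -151)
-354*(116 + I) = -354*(116 - 151) = -354*(-35) = 12390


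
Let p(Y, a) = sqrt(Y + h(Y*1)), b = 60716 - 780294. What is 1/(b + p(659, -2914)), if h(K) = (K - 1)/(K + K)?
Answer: -237100951/170612627901373 - 3*sqrt(31823110)/341225255802746 ≈ -1.3898e-6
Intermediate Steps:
b = -719578
h(K) = (-1 + K)/(2*K) (h(K) = (-1 + K)/((2*K)) = (-1 + K)*(1/(2*K)) = (-1 + K)/(2*K))
p(Y, a) = sqrt(Y + (-1 + Y)/(2*Y)) (p(Y, a) = sqrt(Y + (-1 + Y*1)/(2*((Y*1)))) = sqrt(Y + (-1 + Y)/(2*Y)))
1/(b + p(659, -2914)) = 1/(-719578 + sqrt(2 - 2/659 + 4*659)/2) = 1/(-719578 + sqrt(2 - 2*1/659 + 2636)/2) = 1/(-719578 + sqrt(2 - 2/659 + 2636)/2) = 1/(-719578 + sqrt(1738440/659)/2) = 1/(-719578 + (6*sqrt(31823110)/659)/2) = 1/(-719578 + 3*sqrt(31823110)/659)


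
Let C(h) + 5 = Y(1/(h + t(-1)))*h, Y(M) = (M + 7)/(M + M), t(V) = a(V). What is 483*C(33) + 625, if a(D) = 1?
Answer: 3805841/2 ≈ 1.9029e+6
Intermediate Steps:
t(V) = 1
Y(M) = (7 + M)/(2*M) (Y(M) = (7 + M)/((2*M)) = (7 + M)*(1/(2*M)) = (7 + M)/(2*M))
C(h) = -5 + h*(1 + h)*(7 + 1/(1 + h))/2 (C(h) = -5 + ((7 + 1/(h + 1))/(2*(1/(h + 1))))*h = -5 + ((7 + 1/(1 + h))/(2*(1/(1 + h))))*h = -5 + ((1 + h)*(7 + 1/(1 + h))/2)*h = -5 + h*(1 + h)*(7 + 1/(1 + h))/2)
483*C(33) + 625 = 483*(-5 + (1/2)*33*(8 + 7*33)) + 625 = 483*(-5 + (1/2)*33*(8 + 231)) + 625 = 483*(-5 + (1/2)*33*239) + 625 = 483*(-5 + 7887/2) + 625 = 483*(7877/2) + 625 = 3804591/2 + 625 = 3805841/2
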